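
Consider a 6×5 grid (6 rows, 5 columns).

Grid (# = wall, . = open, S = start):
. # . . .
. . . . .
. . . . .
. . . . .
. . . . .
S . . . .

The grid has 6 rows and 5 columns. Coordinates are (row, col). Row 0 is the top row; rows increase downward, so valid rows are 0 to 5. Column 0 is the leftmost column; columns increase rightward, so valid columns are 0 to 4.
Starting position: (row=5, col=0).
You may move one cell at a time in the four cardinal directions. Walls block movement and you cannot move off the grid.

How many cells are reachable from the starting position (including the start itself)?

Answer: Reachable cells: 29

Derivation:
BFS flood-fill from (row=5, col=0):
  Distance 0: (row=5, col=0)
  Distance 1: (row=4, col=0), (row=5, col=1)
  Distance 2: (row=3, col=0), (row=4, col=1), (row=5, col=2)
  Distance 3: (row=2, col=0), (row=3, col=1), (row=4, col=2), (row=5, col=3)
  Distance 4: (row=1, col=0), (row=2, col=1), (row=3, col=2), (row=4, col=3), (row=5, col=4)
  Distance 5: (row=0, col=0), (row=1, col=1), (row=2, col=2), (row=3, col=3), (row=4, col=4)
  Distance 6: (row=1, col=2), (row=2, col=3), (row=3, col=4)
  Distance 7: (row=0, col=2), (row=1, col=3), (row=2, col=4)
  Distance 8: (row=0, col=3), (row=1, col=4)
  Distance 9: (row=0, col=4)
Total reachable: 29 (grid has 29 open cells total)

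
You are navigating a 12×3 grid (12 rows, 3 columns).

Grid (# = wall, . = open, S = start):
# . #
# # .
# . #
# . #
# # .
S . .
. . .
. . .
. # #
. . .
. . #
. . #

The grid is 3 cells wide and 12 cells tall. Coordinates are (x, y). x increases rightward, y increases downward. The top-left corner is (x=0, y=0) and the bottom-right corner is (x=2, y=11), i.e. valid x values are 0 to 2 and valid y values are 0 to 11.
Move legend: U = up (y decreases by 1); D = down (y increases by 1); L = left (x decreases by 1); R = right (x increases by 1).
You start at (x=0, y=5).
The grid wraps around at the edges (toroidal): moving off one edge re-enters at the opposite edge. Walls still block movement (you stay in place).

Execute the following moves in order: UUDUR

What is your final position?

Start: (x=0, y=5)
  U (up): blocked, stay at (x=0, y=5)
  U (up): blocked, stay at (x=0, y=5)
  D (down): (x=0, y=5) -> (x=0, y=6)
  U (up): (x=0, y=6) -> (x=0, y=5)
  R (right): (x=0, y=5) -> (x=1, y=5)
Final: (x=1, y=5)

Answer: Final position: (x=1, y=5)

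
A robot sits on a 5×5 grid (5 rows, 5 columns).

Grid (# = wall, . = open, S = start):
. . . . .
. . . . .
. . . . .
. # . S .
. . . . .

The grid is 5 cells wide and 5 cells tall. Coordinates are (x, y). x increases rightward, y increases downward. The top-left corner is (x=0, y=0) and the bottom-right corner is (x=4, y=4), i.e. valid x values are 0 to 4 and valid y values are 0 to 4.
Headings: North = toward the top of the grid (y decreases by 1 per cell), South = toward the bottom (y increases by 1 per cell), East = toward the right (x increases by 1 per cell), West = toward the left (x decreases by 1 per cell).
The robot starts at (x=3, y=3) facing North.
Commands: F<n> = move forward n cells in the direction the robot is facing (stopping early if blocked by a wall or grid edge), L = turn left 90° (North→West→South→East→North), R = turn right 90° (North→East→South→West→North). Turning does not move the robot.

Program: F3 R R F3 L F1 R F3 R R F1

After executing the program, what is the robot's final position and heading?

Answer: Final position: (x=4, y=3), facing North

Derivation:
Start: (x=3, y=3), facing North
  F3: move forward 3, now at (x=3, y=0)
  R: turn right, now facing East
  R: turn right, now facing South
  F3: move forward 3, now at (x=3, y=3)
  L: turn left, now facing East
  F1: move forward 1, now at (x=4, y=3)
  R: turn right, now facing South
  F3: move forward 1/3 (blocked), now at (x=4, y=4)
  R: turn right, now facing West
  R: turn right, now facing North
  F1: move forward 1, now at (x=4, y=3)
Final: (x=4, y=3), facing North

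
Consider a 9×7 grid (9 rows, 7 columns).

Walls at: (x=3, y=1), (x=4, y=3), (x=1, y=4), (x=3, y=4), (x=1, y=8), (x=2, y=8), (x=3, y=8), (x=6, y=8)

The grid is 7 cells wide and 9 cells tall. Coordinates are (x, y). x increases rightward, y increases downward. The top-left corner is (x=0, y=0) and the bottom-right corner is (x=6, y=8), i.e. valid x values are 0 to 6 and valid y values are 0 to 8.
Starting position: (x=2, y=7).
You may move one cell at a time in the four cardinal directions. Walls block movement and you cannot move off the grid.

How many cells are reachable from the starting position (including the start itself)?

Answer: Reachable cells: 55

Derivation:
BFS flood-fill from (x=2, y=7):
  Distance 0: (x=2, y=7)
  Distance 1: (x=2, y=6), (x=1, y=7), (x=3, y=7)
  Distance 2: (x=2, y=5), (x=1, y=6), (x=3, y=6), (x=0, y=7), (x=4, y=7)
  Distance 3: (x=2, y=4), (x=1, y=5), (x=3, y=5), (x=0, y=6), (x=4, y=6), (x=5, y=7), (x=0, y=8), (x=4, y=8)
  Distance 4: (x=2, y=3), (x=0, y=5), (x=4, y=5), (x=5, y=6), (x=6, y=7), (x=5, y=8)
  Distance 5: (x=2, y=2), (x=1, y=3), (x=3, y=3), (x=0, y=4), (x=4, y=4), (x=5, y=5), (x=6, y=6)
  Distance 6: (x=2, y=1), (x=1, y=2), (x=3, y=2), (x=0, y=3), (x=5, y=4), (x=6, y=5)
  Distance 7: (x=2, y=0), (x=1, y=1), (x=0, y=2), (x=4, y=2), (x=5, y=3), (x=6, y=4)
  Distance 8: (x=1, y=0), (x=3, y=0), (x=0, y=1), (x=4, y=1), (x=5, y=2), (x=6, y=3)
  Distance 9: (x=0, y=0), (x=4, y=0), (x=5, y=1), (x=6, y=2)
  Distance 10: (x=5, y=0), (x=6, y=1)
  Distance 11: (x=6, y=0)
Total reachable: 55 (grid has 55 open cells total)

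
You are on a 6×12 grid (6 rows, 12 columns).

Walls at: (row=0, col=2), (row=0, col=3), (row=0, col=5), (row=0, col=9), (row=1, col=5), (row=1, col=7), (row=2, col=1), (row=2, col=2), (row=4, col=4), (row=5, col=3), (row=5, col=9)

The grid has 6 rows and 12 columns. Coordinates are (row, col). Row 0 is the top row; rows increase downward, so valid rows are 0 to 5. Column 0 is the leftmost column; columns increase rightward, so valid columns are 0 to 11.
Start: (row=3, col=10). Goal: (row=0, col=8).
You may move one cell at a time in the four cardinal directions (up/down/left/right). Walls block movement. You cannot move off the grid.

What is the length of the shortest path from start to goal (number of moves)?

BFS from (row=3, col=10) until reaching (row=0, col=8):
  Distance 0: (row=3, col=10)
  Distance 1: (row=2, col=10), (row=3, col=9), (row=3, col=11), (row=4, col=10)
  Distance 2: (row=1, col=10), (row=2, col=9), (row=2, col=11), (row=3, col=8), (row=4, col=9), (row=4, col=11), (row=5, col=10)
  Distance 3: (row=0, col=10), (row=1, col=9), (row=1, col=11), (row=2, col=8), (row=3, col=7), (row=4, col=8), (row=5, col=11)
  Distance 4: (row=0, col=11), (row=1, col=8), (row=2, col=7), (row=3, col=6), (row=4, col=7), (row=5, col=8)
  Distance 5: (row=0, col=8), (row=2, col=6), (row=3, col=5), (row=4, col=6), (row=5, col=7)  <- goal reached here
One shortest path (5 moves): (row=3, col=10) -> (row=3, col=9) -> (row=3, col=8) -> (row=2, col=8) -> (row=1, col=8) -> (row=0, col=8)

Answer: Shortest path length: 5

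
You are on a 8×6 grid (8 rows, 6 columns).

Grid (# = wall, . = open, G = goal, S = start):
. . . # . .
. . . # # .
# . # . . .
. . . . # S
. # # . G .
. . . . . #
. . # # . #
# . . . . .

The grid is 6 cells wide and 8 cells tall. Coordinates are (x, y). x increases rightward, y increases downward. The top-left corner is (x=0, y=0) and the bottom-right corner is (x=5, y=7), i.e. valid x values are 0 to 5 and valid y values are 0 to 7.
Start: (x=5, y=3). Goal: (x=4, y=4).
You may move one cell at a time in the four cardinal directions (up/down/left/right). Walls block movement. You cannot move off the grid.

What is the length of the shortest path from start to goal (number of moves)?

Answer: Shortest path length: 2

Derivation:
BFS from (x=5, y=3) until reaching (x=4, y=4):
  Distance 0: (x=5, y=3)
  Distance 1: (x=5, y=2), (x=5, y=4)
  Distance 2: (x=5, y=1), (x=4, y=2), (x=4, y=4)  <- goal reached here
One shortest path (2 moves): (x=5, y=3) -> (x=5, y=4) -> (x=4, y=4)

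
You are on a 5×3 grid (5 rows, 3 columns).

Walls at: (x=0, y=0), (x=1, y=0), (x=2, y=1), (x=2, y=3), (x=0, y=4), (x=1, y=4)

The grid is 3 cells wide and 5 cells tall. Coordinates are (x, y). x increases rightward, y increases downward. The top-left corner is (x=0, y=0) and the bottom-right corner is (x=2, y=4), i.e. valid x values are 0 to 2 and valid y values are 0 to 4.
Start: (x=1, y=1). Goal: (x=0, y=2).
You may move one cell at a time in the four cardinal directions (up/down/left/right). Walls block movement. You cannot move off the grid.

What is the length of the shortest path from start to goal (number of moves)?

Answer: Shortest path length: 2

Derivation:
BFS from (x=1, y=1) until reaching (x=0, y=2):
  Distance 0: (x=1, y=1)
  Distance 1: (x=0, y=1), (x=1, y=2)
  Distance 2: (x=0, y=2), (x=2, y=2), (x=1, y=3)  <- goal reached here
One shortest path (2 moves): (x=1, y=1) -> (x=0, y=1) -> (x=0, y=2)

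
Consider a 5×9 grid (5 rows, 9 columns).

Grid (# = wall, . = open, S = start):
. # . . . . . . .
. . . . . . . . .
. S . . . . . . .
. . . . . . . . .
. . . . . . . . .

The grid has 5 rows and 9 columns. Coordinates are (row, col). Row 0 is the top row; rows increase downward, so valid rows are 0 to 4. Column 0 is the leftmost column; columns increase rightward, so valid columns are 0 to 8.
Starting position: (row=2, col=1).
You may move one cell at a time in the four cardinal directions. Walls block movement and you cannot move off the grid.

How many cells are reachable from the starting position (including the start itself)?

Answer: Reachable cells: 44

Derivation:
BFS flood-fill from (row=2, col=1):
  Distance 0: (row=2, col=1)
  Distance 1: (row=1, col=1), (row=2, col=0), (row=2, col=2), (row=3, col=1)
  Distance 2: (row=1, col=0), (row=1, col=2), (row=2, col=3), (row=3, col=0), (row=3, col=2), (row=4, col=1)
  Distance 3: (row=0, col=0), (row=0, col=2), (row=1, col=3), (row=2, col=4), (row=3, col=3), (row=4, col=0), (row=4, col=2)
  Distance 4: (row=0, col=3), (row=1, col=4), (row=2, col=5), (row=3, col=4), (row=4, col=3)
  Distance 5: (row=0, col=4), (row=1, col=5), (row=2, col=6), (row=3, col=5), (row=4, col=4)
  Distance 6: (row=0, col=5), (row=1, col=6), (row=2, col=7), (row=3, col=6), (row=4, col=5)
  Distance 7: (row=0, col=6), (row=1, col=7), (row=2, col=8), (row=3, col=7), (row=4, col=6)
  Distance 8: (row=0, col=7), (row=1, col=8), (row=3, col=8), (row=4, col=7)
  Distance 9: (row=0, col=8), (row=4, col=8)
Total reachable: 44 (grid has 44 open cells total)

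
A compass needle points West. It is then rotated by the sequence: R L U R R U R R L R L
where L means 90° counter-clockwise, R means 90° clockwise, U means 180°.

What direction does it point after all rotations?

Answer: Final heading: South

Derivation:
Start: West
  R (right (90° clockwise)) -> North
  L (left (90° counter-clockwise)) -> West
  U (U-turn (180°)) -> East
  R (right (90° clockwise)) -> South
  R (right (90° clockwise)) -> West
  U (U-turn (180°)) -> East
  R (right (90° clockwise)) -> South
  R (right (90° clockwise)) -> West
  L (left (90° counter-clockwise)) -> South
  R (right (90° clockwise)) -> West
  L (left (90° counter-clockwise)) -> South
Final: South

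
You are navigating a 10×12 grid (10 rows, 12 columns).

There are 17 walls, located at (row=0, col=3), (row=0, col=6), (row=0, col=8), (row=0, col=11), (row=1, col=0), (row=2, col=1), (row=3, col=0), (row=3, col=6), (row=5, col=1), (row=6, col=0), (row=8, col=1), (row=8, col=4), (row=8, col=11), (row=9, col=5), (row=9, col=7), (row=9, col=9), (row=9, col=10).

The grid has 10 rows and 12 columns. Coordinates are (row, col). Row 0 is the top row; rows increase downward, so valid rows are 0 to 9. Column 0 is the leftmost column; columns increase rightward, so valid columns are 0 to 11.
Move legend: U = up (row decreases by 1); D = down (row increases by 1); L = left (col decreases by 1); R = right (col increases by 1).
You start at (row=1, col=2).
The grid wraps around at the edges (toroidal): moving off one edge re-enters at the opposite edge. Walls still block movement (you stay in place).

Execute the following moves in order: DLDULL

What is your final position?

Start: (row=1, col=2)
  D (down): (row=1, col=2) -> (row=2, col=2)
  L (left): blocked, stay at (row=2, col=2)
  D (down): (row=2, col=2) -> (row=3, col=2)
  U (up): (row=3, col=2) -> (row=2, col=2)
  L (left): blocked, stay at (row=2, col=2)
  L (left): blocked, stay at (row=2, col=2)
Final: (row=2, col=2)

Answer: Final position: (row=2, col=2)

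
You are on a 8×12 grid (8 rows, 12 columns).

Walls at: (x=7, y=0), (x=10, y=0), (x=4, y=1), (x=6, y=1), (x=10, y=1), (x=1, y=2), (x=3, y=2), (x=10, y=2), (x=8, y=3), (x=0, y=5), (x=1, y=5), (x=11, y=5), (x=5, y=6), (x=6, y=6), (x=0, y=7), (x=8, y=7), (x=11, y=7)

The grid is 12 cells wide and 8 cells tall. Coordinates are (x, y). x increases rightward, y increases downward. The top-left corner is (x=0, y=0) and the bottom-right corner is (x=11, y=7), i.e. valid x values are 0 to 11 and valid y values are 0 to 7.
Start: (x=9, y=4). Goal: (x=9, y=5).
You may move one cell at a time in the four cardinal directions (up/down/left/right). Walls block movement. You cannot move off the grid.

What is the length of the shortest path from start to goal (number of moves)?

Answer: Shortest path length: 1

Derivation:
BFS from (x=9, y=4) until reaching (x=9, y=5):
  Distance 0: (x=9, y=4)
  Distance 1: (x=9, y=3), (x=8, y=4), (x=10, y=4), (x=9, y=5)  <- goal reached here
One shortest path (1 moves): (x=9, y=4) -> (x=9, y=5)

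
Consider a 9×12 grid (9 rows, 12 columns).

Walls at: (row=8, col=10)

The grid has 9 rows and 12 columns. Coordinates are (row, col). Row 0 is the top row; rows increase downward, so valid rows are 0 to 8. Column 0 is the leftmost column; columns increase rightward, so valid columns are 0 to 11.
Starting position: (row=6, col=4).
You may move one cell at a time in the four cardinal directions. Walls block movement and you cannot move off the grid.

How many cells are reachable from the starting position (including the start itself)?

Answer: Reachable cells: 107

Derivation:
BFS flood-fill from (row=6, col=4):
  Distance 0: (row=6, col=4)
  Distance 1: (row=5, col=4), (row=6, col=3), (row=6, col=5), (row=7, col=4)
  Distance 2: (row=4, col=4), (row=5, col=3), (row=5, col=5), (row=6, col=2), (row=6, col=6), (row=7, col=3), (row=7, col=5), (row=8, col=4)
  Distance 3: (row=3, col=4), (row=4, col=3), (row=4, col=5), (row=5, col=2), (row=5, col=6), (row=6, col=1), (row=6, col=7), (row=7, col=2), (row=7, col=6), (row=8, col=3), (row=8, col=5)
  Distance 4: (row=2, col=4), (row=3, col=3), (row=3, col=5), (row=4, col=2), (row=4, col=6), (row=5, col=1), (row=5, col=7), (row=6, col=0), (row=6, col=8), (row=7, col=1), (row=7, col=7), (row=8, col=2), (row=8, col=6)
  Distance 5: (row=1, col=4), (row=2, col=3), (row=2, col=5), (row=3, col=2), (row=3, col=6), (row=4, col=1), (row=4, col=7), (row=5, col=0), (row=5, col=8), (row=6, col=9), (row=7, col=0), (row=7, col=8), (row=8, col=1), (row=8, col=7)
  Distance 6: (row=0, col=4), (row=1, col=3), (row=1, col=5), (row=2, col=2), (row=2, col=6), (row=3, col=1), (row=3, col=7), (row=4, col=0), (row=4, col=8), (row=5, col=9), (row=6, col=10), (row=7, col=9), (row=8, col=0), (row=8, col=8)
  Distance 7: (row=0, col=3), (row=0, col=5), (row=1, col=2), (row=1, col=6), (row=2, col=1), (row=2, col=7), (row=3, col=0), (row=3, col=8), (row=4, col=9), (row=5, col=10), (row=6, col=11), (row=7, col=10), (row=8, col=9)
  Distance 8: (row=0, col=2), (row=0, col=6), (row=1, col=1), (row=1, col=7), (row=2, col=0), (row=2, col=8), (row=3, col=9), (row=4, col=10), (row=5, col=11), (row=7, col=11)
  Distance 9: (row=0, col=1), (row=0, col=7), (row=1, col=0), (row=1, col=8), (row=2, col=9), (row=3, col=10), (row=4, col=11), (row=8, col=11)
  Distance 10: (row=0, col=0), (row=0, col=8), (row=1, col=9), (row=2, col=10), (row=3, col=11)
  Distance 11: (row=0, col=9), (row=1, col=10), (row=2, col=11)
  Distance 12: (row=0, col=10), (row=1, col=11)
  Distance 13: (row=0, col=11)
Total reachable: 107 (grid has 107 open cells total)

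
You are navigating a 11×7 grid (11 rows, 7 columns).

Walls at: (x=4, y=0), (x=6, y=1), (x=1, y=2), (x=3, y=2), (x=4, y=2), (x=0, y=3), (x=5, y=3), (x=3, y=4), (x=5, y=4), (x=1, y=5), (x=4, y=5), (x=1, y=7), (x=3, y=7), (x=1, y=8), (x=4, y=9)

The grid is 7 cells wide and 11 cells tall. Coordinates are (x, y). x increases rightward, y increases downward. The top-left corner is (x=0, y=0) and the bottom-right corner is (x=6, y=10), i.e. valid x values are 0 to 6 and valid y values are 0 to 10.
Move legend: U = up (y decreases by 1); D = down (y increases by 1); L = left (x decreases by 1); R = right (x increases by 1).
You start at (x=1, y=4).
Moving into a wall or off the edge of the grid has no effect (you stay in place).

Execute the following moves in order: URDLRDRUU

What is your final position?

Answer: Final position: (x=3, y=5)

Derivation:
Start: (x=1, y=4)
  U (up): (x=1, y=4) -> (x=1, y=3)
  R (right): (x=1, y=3) -> (x=2, y=3)
  D (down): (x=2, y=3) -> (x=2, y=4)
  L (left): (x=2, y=4) -> (x=1, y=4)
  R (right): (x=1, y=4) -> (x=2, y=4)
  D (down): (x=2, y=4) -> (x=2, y=5)
  R (right): (x=2, y=5) -> (x=3, y=5)
  U (up): blocked, stay at (x=3, y=5)
  U (up): blocked, stay at (x=3, y=5)
Final: (x=3, y=5)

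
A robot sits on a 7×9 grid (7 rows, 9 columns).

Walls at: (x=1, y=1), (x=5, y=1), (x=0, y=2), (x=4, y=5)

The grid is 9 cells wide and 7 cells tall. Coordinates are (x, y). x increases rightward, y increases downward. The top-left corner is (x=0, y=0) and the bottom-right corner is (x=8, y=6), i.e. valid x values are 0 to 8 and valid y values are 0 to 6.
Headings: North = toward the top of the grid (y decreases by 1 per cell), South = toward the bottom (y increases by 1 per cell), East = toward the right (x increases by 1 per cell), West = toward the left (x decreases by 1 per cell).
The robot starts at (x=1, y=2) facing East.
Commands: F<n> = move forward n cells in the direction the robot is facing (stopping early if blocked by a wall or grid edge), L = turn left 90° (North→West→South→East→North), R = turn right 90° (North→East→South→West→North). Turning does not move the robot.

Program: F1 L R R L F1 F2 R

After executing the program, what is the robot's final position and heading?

Start: (x=1, y=2), facing East
  F1: move forward 1, now at (x=2, y=2)
  L: turn left, now facing North
  R: turn right, now facing East
  R: turn right, now facing South
  L: turn left, now facing East
  F1: move forward 1, now at (x=3, y=2)
  F2: move forward 2, now at (x=5, y=2)
  R: turn right, now facing South
Final: (x=5, y=2), facing South

Answer: Final position: (x=5, y=2), facing South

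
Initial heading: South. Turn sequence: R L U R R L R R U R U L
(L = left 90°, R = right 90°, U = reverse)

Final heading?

Start: South
  R (right (90° clockwise)) -> West
  L (left (90° counter-clockwise)) -> South
  U (U-turn (180°)) -> North
  R (right (90° clockwise)) -> East
  R (right (90° clockwise)) -> South
  L (left (90° counter-clockwise)) -> East
  R (right (90° clockwise)) -> South
  R (right (90° clockwise)) -> West
  U (U-turn (180°)) -> East
  R (right (90° clockwise)) -> South
  U (U-turn (180°)) -> North
  L (left (90° counter-clockwise)) -> West
Final: West

Answer: Final heading: West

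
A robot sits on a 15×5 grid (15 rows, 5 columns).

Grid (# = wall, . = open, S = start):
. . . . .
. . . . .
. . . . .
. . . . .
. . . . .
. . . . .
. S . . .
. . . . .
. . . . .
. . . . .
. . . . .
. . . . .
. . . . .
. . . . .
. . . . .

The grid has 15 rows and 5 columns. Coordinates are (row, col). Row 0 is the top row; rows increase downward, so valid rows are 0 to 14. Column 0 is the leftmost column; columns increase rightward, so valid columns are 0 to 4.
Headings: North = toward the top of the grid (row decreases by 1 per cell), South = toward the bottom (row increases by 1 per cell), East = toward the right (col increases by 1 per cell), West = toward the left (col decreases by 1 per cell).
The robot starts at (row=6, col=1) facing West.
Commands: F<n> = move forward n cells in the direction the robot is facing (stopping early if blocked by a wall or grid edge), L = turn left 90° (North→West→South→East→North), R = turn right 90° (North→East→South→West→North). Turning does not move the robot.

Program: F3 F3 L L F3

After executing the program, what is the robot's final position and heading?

Answer: Final position: (row=6, col=3), facing East

Derivation:
Start: (row=6, col=1), facing West
  F3: move forward 1/3 (blocked), now at (row=6, col=0)
  F3: move forward 0/3 (blocked), now at (row=6, col=0)
  L: turn left, now facing South
  L: turn left, now facing East
  F3: move forward 3, now at (row=6, col=3)
Final: (row=6, col=3), facing East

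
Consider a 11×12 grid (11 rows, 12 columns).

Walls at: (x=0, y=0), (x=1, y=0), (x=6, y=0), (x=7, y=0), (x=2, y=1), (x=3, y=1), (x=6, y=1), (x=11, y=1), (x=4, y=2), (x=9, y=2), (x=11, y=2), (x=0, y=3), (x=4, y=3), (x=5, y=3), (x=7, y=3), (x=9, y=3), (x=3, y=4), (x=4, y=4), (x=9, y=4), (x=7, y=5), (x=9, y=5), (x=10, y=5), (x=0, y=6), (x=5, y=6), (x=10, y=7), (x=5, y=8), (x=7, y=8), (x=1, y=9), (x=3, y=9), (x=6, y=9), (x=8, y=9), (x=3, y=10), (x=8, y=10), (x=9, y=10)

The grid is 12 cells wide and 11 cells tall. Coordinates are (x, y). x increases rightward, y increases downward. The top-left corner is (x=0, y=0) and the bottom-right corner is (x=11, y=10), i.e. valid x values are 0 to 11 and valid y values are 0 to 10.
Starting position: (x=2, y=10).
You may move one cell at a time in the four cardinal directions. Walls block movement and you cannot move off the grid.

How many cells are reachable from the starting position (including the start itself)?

BFS flood-fill from (x=2, y=10):
  Distance 0: (x=2, y=10)
  Distance 1: (x=2, y=9), (x=1, y=10)
  Distance 2: (x=2, y=8), (x=0, y=10)
  Distance 3: (x=2, y=7), (x=1, y=8), (x=3, y=8), (x=0, y=9)
  Distance 4: (x=2, y=6), (x=1, y=7), (x=3, y=7), (x=0, y=8), (x=4, y=8)
  Distance 5: (x=2, y=5), (x=1, y=6), (x=3, y=6), (x=0, y=7), (x=4, y=7), (x=4, y=9)
  Distance 6: (x=2, y=4), (x=1, y=5), (x=3, y=5), (x=4, y=6), (x=5, y=7), (x=5, y=9), (x=4, y=10)
  Distance 7: (x=2, y=3), (x=1, y=4), (x=0, y=5), (x=4, y=5), (x=6, y=7), (x=5, y=10)
  Distance 8: (x=2, y=2), (x=1, y=3), (x=3, y=3), (x=0, y=4), (x=5, y=5), (x=6, y=6), (x=7, y=7), (x=6, y=8), (x=6, y=10)
  Distance 9: (x=1, y=2), (x=3, y=2), (x=5, y=4), (x=6, y=5), (x=7, y=6), (x=8, y=7), (x=7, y=10)
  Distance 10: (x=1, y=1), (x=0, y=2), (x=6, y=4), (x=8, y=6), (x=9, y=7), (x=8, y=8), (x=7, y=9)
  Distance 11: (x=0, y=1), (x=6, y=3), (x=7, y=4), (x=8, y=5), (x=9, y=6), (x=9, y=8)
  Distance 12: (x=6, y=2), (x=8, y=4), (x=10, y=6), (x=10, y=8), (x=9, y=9)
  Distance 13: (x=5, y=2), (x=7, y=2), (x=8, y=3), (x=11, y=6), (x=11, y=8), (x=10, y=9)
  Distance 14: (x=5, y=1), (x=7, y=1), (x=8, y=2), (x=11, y=5), (x=11, y=7), (x=11, y=9), (x=10, y=10)
  Distance 15: (x=5, y=0), (x=4, y=1), (x=8, y=1), (x=11, y=4), (x=11, y=10)
  Distance 16: (x=4, y=0), (x=8, y=0), (x=9, y=1), (x=11, y=3), (x=10, y=4)
  Distance 17: (x=3, y=0), (x=9, y=0), (x=10, y=1), (x=10, y=3)
  Distance 18: (x=2, y=0), (x=10, y=0), (x=10, y=2)
  Distance 19: (x=11, y=0)
Total reachable: 98 (grid has 98 open cells total)

Answer: Reachable cells: 98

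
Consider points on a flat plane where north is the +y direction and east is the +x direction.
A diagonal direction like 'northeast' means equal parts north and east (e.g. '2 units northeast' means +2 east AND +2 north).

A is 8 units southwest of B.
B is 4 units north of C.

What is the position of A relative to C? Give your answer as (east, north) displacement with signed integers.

Place C at the origin (east=0, north=0).
  B is 4 units north of C: delta (east=+0, north=+4); B at (east=0, north=4).
  A is 8 units southwest of B: delta (east=-8, north=-8); A at (east=-8, north=-4).
Therefore A relative to C: (east=-8, north=-4).

Answer: A is at (east=-8, north=-4) relative to C.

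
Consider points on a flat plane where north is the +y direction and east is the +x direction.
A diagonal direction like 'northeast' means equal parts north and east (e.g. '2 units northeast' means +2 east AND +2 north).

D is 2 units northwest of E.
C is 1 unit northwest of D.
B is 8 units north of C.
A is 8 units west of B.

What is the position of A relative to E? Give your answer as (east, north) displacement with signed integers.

Answer: A is at (east=-11, north=11) relative to E.

Derivation:
Place E at the origin (east=0, north=0).
  D is 2 units northwest of E: delta (east=-2, north=+2); D at (east=-2, north=2).
  C is 1 unit northwest of D: delta (east=-1, north=+1); C at (east=-3, north=3).
  B is 8 units north of C: delta (east=+0, north=+8); B at (east=-3, north=11).
  A is 8 units west of B: delta (east=-8, north=+0); A at (east=-11, north=11).
Therefore A relative to E: (east=-11, north=11).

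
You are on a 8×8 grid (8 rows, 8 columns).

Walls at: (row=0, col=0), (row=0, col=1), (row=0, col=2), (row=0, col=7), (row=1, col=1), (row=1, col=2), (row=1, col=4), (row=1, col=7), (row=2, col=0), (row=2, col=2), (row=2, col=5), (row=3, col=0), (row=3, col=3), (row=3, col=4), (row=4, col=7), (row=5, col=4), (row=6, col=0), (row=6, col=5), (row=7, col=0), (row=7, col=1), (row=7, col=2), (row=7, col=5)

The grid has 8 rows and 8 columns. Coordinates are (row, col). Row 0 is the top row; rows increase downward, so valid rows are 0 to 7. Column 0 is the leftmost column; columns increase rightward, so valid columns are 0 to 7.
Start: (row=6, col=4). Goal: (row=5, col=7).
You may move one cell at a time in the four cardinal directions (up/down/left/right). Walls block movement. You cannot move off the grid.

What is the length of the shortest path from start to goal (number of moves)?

Answer: Shortest path length: 8

Derivation:
BFS from (row=6, col=4) until reaching (row=5, col=7):
  Distance 0: (row=6, col=4)
  Distance 1: (row=6, col=3), (row=7, col=4)
  Distance 2: (row=5, col=3), (row=6, col=2), (row=7, col=3)
  Distance 3: (row=4, col=3), (row=5, col=2), (row=6, col=1)
  Distance 4: (row=4, col=2), (row=4, col=4), (row=5, col=1)
  Distance 5: (row=3, col=2), (row=4, col=1), (row=4, col=5), (row=5, col=0)
  Distance 6: (row=3, col=1), (row=3, col=5), (row=4, col=0), (row=4, col=6), (row=5, col=5)
  Distance 7: (row=2, col=1), (row=3, col=6), (row=5, col=6)
  Distance 8: (row=2, col=6), (row=3, col=7), (row=5, col=7), (row=6, col=6)  <- goal reached here
One shortest path (8 moves): (row=6, col=4) -> (row=6, col=3) -> (row=5, col=3) -> (row=4, col=3) -> (row=4, col=4) -> (row=4, col=5) -> (row=4, col=6) -> (row=5, col=6) -> (row=5, col=7)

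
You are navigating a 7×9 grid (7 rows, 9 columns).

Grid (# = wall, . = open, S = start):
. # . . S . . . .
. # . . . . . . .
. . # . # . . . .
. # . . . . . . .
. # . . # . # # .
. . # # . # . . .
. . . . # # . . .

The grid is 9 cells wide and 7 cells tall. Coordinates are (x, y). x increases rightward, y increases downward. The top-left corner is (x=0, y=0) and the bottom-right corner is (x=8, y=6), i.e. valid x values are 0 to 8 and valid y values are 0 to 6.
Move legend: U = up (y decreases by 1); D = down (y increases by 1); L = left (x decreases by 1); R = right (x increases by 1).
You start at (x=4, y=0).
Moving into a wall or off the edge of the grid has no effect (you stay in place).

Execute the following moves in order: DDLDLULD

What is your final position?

Answer: Final position: (x=2, y=1)

Derivation:
Start: (x=4, y=0)
  D (down): (x=4, y=0) -> (x=4, y=1)
  D (down): blocked, stay at (x=4, y=1)
  L (left): (x=4, y=1) -> (x=3, y=1)
  D (down): (x=3, y=1) -> (x=3, y=2)
  L (left): blocked, stay at (x=3, y=2)
  U (up): (x=3, y=2) -> (x=3, y=1)
  L (left): (x=3, y=1) -> (x=2, y=1)
  D (down): blocked, stay at (x=2, y=1)
Final: (x=2, y=1)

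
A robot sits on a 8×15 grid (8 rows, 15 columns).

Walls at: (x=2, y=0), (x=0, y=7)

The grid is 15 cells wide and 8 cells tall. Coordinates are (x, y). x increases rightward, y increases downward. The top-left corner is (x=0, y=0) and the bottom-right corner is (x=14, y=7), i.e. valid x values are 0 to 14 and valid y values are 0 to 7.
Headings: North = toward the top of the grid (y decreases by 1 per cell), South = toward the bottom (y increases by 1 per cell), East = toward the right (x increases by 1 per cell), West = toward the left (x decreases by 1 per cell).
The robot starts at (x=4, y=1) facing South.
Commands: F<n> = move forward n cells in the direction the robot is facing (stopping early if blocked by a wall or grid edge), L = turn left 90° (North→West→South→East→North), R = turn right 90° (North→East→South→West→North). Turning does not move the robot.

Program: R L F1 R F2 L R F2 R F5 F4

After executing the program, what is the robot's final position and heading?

Answer: Final position: (x=0, y=0), facing North

Derivation:
Start: (x=4, y=1), facing South
  R: turn right, now facing West
  L: turn left, now facing South
  F1: move forward 1, now at (x=4, y=2)
  R: turn right, now facing West
  F2: move forward 2, now at (x=2, y=2)
  L: turn left, now facing South
  R: turn right, now facing West
  F2: move forward 2, now at (x=0, y=2)
  R: turn right, now facing North
  F5: move forward 2/5 (blocked), now at (x=0, y=0)
  F4: move forward 0/4 (blocked), now at (x=0, y=0)
Final: (x=0, y=0), facing North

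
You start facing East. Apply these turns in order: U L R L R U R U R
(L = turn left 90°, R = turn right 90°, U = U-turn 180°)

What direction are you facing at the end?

Start: East
  U (U-turn (180°)) -> West
  L (left (90° counter-clockwise)) -> South
  R (right (90° clockwise)) -> West
  L (left (90° counter-clockwise)) -> South
  R (right (90° clockwise)) -> West
  U (U-turn (180°)) -> East
  R (right (90° clockwise)) -> South
  U (U-turn (180°)) -> North
  R (right (90° clockwise)) -> East
Final: East

Answer: Final heading: East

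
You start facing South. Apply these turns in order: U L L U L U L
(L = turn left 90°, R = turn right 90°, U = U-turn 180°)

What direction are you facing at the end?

Answer: Final heading: North

Derivation:
Start: South
  U (U-turn (180°)) -> North
  L (left (90° counter-clockwise)) -> West
  L (left (90° counter-clockwise)) -> South
  U (U-turn (180°)) -> North
  L (left (90° counter-clockwise)) -> West
  U (U-turn (180°)) -> East
  L (left (90° counter-clockwise)) -> North
Final: North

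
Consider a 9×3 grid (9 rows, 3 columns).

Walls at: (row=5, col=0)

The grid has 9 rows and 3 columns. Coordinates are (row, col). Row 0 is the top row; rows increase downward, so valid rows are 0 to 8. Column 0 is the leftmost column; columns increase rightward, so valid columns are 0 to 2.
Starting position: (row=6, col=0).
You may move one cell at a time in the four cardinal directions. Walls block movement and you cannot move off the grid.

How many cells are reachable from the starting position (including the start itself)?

BFS flood-fill from (row=6, col=0):
  Distance 0: (row=6, col=0)
  Distance 1: (row=6, col=1), (row=7, col=0)
  Distance 2: (row=5, col=1), (row=6, col=2), (row=7, col=1), (row=8, col=0)
  Distance 3: (row=4, col=1), (row=5, col=2), (row=7, col=2), (row=8, col=1)
  Distance 4: (row=3, col=1), (row=4, col=0), (row=4, col=2), (row=8, col=2)
  Distance 5: (row=2, col=1), (row=3, col=0), (row=3, col=2)
  Distance 6: (row=1, col=1), (row=2, col=0), (row=2, col=2)
  Distance 7: (row=0, col=1), (row=1, col=0), (row=1, col=2)
  Distance 8: (row=0, col=0), (row=0, col=2)
Total reachable: 26 (grid has 26 open cells total)

Answer: Reachable cells: 26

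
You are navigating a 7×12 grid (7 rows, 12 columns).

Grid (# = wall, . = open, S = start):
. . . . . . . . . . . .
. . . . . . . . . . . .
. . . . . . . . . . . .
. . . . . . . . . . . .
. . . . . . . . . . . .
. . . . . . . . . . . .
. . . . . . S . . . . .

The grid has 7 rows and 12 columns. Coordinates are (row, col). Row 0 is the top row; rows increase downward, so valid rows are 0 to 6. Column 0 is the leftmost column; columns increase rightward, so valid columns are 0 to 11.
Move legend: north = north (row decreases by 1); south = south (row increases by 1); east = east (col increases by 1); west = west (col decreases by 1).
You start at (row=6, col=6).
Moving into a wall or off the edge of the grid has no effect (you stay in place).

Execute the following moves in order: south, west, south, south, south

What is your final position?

Start: (row=6, col=6)
  south (south): blocked, stay at (row=6, col=6)
  west (west): (row=6, col=6) -> (row=6, col=5)
  [×3]south (south): blocked, stay at (row=6, col=5)
Final: (row=6, col=5)

Answer: Final position: (row=6, col=5)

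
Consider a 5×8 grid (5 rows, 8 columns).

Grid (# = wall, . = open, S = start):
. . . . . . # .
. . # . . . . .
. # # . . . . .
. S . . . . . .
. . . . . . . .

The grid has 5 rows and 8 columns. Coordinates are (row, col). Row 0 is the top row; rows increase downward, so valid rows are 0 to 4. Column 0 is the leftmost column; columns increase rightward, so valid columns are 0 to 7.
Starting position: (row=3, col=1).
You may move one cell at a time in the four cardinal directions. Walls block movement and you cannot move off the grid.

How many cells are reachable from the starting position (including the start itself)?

Answer: Reachable cells: 36

Derivation:
BFS flood-fill from (row=3, col=1):
  Distance 0: (row=3, col=1)
  Distance 1: (row=3, col=0), (row=3, col=2), (row=4, col=1)
  Distance 2: (row=2, col=0), (row=3, col=3), (row=4, col=0), (row=4, col=2)
  Distance 3: (row=1, col=0), (row=2, col=3), (row=3, col=4), (row=4, col=3)
  Distance 4: (row=0, col=0), (row=1, col=1), (row=1, col=3), (row=2, col=4), (row=3, col=5), (row=4, col=4)
  Distance 5: (row=0, col=1), (row=0, col=3), (row=1, col=4), (row=2, col=5), (row=3, col=6), (row=4, col=5)
  Distance 6: (row=0, col=2), (row=0, col=4), (row=1, col=5), (row=2, col=6), (row=3, col=7), (row=4, col=6)
  Distance 7: (row=0, col=5), (row=1, col=6), (row=2, col=7), (row=4, col=7)
  Distance 8: (row=1, col=7)
  Distance 9: (row=0, col=7)
Total reachable: 36 (grid has 36 open cells total)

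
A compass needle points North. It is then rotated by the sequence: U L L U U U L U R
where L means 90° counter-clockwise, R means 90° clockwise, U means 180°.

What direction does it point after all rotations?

Start: North
  U (U-turn (180°)) -> South
  L (left (90° counter-clockwise)) -> East
  L (left (90° counter-clockwise)) -> North
  U (U-turn (180°)) -> South
  U (U-turn (180°)) -> North
  U (U-turn (180°)) -> South
  L (left (90° counter-clockwise)) -> East
  U (U-turn (180°)) -> West
  R (right (90° clockwise)) -> North
Final: North

Answer: Final heading: North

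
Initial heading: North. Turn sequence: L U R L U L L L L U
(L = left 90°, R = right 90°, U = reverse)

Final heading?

Answer: Final heading: East

Derivation:
Start: North
  L (left (90° counter-clockwise)) -> West
  U (U-turn (180°)) -> East
  R (right (90° clockwise)) -> South
  L (left (90° counter-clockwise)) -> East
  U (U-turn (180°)) -> West
  L (left (90° counter-clockwise)) -> South
  L (left (90° counter-clockwise)) -> East
  L (left (90° counter-clockwise)) -> North
  L (left (90° counter-clockwise)) -> West
  U (U-turn (180°)) -> East
Final: East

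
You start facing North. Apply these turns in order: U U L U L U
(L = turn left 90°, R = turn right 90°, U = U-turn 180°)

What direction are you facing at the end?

Answer: Final heading: South

Derivation:
Start: North
  U (U-turn (180°)) -> South
  U (U-turn (180°)) -> North
  L (left (90° counter-clockwise)) -> West
  U (U-turn (180°)) -> East
  L (left (90° counter-clockwise)) -> North
  U (U-turn (180°)) -> South
Final: South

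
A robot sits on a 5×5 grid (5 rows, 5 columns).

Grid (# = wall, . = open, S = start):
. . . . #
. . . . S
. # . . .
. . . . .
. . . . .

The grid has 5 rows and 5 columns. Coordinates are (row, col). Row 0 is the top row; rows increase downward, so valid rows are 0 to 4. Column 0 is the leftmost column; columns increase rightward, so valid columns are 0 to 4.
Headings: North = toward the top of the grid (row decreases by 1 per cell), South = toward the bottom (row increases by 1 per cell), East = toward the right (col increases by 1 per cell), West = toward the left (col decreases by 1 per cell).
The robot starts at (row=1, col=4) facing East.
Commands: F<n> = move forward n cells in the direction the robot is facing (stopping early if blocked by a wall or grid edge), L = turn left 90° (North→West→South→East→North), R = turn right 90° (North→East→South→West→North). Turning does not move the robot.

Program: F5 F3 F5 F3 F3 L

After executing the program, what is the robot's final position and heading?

Answer: Final position: (row=1, col=4), facing North

Derivation:
Start: (row=1, col=4), facing East
  F5: move forward 0/5 (blocked), now at (row=1, col=4)
  F3: move forward 0/3 (blocked), now at (row=1, col=4)
  F5: move forward 0/5 (blocked), now at (row=1, col=4)
  F3: move forward 0/3 (blocked), now at (row=1, col=4)
  F3: move forward 0/3 (blocked), now at (row=1, col=4)
  L: turn left, now facing North
Final: (row=1, col=4), facing North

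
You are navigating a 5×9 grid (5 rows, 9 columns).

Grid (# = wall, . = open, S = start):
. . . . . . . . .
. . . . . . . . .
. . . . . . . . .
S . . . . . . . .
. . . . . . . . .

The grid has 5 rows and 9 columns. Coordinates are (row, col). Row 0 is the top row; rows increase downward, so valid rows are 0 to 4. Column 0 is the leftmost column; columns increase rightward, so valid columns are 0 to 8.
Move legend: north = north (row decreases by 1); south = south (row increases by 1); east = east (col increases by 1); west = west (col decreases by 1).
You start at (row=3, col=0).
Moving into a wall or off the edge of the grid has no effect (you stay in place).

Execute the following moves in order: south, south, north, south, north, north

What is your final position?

Start: (row=3, col=0)
  south (south): (row=3, col=0) -> (row=4, col=0)
  south (south): blocked, stay at (row=4, col=0)
  north (north): (row=4, col=0) -> (row=3, col=0)
  south (south): (row=3, col=0) -> (row=4, col=0)
  north (north): (row=4, col=0) -> (row=3, col=0)
  north (north): (row=3, col=0) -> (row=2, col=0)
Final: (row=2, col=0)

Answer: Final position: (row=2, col=0)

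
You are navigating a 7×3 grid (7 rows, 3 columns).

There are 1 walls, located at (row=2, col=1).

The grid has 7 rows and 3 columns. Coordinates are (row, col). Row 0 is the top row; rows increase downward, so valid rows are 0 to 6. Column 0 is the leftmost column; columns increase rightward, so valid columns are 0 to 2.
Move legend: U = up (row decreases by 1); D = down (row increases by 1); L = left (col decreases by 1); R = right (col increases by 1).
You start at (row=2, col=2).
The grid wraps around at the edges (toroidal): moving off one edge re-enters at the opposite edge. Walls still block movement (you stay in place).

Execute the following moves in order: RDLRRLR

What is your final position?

Answer: Final position: (row=3, col=1)

Derivation:
Start: (row=2, col=2)
  R (right): (row=2, col=2) -> (row=2, col=0)
  D (down): (row=2, col=0) -> (row=3, col=0)
  L (left): (row=3, col=0) -> (row=3, col=2)
  R (right): (row=3, col=2) -> (row=3, col=0)
  R (right): (row=3, col=0) -> (row=3, col=1)
  L (left): (row=3, col=1) -> (row=3, col=0)
  R (right): (row=3, col=0) -> (row=3, col=1)
Final: (row=3, col=1)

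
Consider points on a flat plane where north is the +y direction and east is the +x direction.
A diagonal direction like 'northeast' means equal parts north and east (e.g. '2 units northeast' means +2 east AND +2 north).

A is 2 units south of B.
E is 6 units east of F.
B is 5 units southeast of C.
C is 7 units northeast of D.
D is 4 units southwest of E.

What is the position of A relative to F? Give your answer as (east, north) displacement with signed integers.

Answer: A is at (east=14, north=-4) relative to F.

Derivation:
Place F at the origin (east=0, north=0).
  E is 6 units east of F: delta (east=+6, north=+0); E at (east=6, north=0).
  D is 4 units southwest of E: delta (east=-4, north=-4); D at (east=2, north=-4).
  C is 7 units northeast of D: delta (east=+7, north=+7); C at (east=9, north=3).
  B is 5 units southeast of C: delta (east=+5, north=-5); B at (east=14, north=-2).
  A is 2 units south of B: delta (east=+0, north=-2); A at (east=14, north=-4).
Therefore A relative to F: (east=14, north=-4).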